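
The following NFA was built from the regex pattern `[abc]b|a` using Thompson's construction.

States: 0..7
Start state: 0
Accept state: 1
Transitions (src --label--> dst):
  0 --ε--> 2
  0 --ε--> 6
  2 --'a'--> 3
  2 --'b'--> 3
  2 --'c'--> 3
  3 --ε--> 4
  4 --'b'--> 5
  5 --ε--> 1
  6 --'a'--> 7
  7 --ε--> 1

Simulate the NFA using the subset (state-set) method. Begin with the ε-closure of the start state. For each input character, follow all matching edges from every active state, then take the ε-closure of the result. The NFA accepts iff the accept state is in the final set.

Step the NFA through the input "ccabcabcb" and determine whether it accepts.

S₀ = ε-closure({0}) = {0,2,6}
'c' @ 1: {3,4}
'c' @ 2: {}  — state set empty
rest 'abcabcb' ignored (set empty)
end set {} — state 1 not in

Answer: REJECT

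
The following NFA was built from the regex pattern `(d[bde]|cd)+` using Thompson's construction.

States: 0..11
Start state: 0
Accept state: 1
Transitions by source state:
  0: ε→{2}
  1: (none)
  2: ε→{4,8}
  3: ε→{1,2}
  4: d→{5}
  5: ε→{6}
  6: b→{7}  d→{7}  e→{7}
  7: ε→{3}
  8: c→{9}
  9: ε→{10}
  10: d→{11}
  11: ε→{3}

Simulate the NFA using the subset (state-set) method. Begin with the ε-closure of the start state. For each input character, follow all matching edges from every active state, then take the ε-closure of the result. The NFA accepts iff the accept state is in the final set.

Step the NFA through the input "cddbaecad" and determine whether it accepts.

Answer: REJECT

Trace:
S₀ = ε-closure({0}) = {0,2,4,8}
'c' @ 1: {9,10}
'd' @ 2: {1,2,3,4,8,11}  (accept∈set)
'd' @ 3: {5,6}
'b' @ 4: {1,2,3,4,7,8}  (accept∈set)
'a' @ 5: {}  — state set empty
rest 'ecad' ignored (set empty)
final: {}; accept 1 not in set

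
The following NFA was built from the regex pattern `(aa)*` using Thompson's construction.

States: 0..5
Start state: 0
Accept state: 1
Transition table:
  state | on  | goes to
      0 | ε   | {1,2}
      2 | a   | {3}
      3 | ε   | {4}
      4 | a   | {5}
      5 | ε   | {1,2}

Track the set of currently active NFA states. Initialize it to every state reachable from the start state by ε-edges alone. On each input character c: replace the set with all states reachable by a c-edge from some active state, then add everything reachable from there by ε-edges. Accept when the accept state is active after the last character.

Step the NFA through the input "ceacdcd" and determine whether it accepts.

Answer: REJECT

Derivation:
S₀ = ε-closure({0}) = {0,1,2}
'c' @ 1: {}  — no active states
rest 'eacdcd' ignored (set empty)
final: {}; accept 1 not in set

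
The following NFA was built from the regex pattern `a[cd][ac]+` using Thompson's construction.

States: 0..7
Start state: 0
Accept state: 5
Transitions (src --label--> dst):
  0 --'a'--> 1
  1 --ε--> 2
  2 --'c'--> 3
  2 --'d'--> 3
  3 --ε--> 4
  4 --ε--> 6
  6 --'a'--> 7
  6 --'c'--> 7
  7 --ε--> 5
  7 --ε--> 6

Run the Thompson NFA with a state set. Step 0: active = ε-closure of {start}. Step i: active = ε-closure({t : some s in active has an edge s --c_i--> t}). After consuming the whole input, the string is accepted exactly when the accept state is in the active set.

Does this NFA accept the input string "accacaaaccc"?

initial (ε-close {0}): {0}
'a' @ 1: {1,2}
'c' @ 2: {3,4,6}
'c' @ 3: {5,6,7}  (accept∈set)
'a' @ 4: {5,6,7}  (accept∈set)
'c' @ 5: {5,6,7}  (accept∈set)
'a' @ 6: {5,6,7}  (accept∈set)
'a' @ 7: {5,6,7}  (accept∈set)
'a' @ 8: {5,6,7}  (accept∈set)
'c' @ 9: {5,6,7}  (accept∈set)
'c' @ 10: {5,6,7}  (accept∈set)
'c' @ 11: {5,6,7}  (accept∈set)
end set {5,6,7} — state 5 in

Answer: ACCEPT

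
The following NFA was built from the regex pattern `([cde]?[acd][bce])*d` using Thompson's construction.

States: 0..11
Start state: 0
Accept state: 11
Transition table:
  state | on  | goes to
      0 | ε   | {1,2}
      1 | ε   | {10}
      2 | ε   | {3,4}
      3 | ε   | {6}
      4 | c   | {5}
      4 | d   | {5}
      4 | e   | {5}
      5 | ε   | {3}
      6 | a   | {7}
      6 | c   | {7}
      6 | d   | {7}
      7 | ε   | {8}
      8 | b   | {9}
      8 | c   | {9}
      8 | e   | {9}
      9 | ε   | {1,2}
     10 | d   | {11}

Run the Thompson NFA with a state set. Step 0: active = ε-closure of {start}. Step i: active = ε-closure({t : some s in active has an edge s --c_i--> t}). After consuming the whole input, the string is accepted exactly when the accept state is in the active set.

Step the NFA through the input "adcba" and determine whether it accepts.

start: ε-closure({0}) = {0,1,2,3,4,6,10}
'a' @ 1: {7,8}
'd' @ 2: {}  — state set empty
rest 'cba' ignored (set empty)
after full input: {}  (accept=11 not in)

Answer: REJECT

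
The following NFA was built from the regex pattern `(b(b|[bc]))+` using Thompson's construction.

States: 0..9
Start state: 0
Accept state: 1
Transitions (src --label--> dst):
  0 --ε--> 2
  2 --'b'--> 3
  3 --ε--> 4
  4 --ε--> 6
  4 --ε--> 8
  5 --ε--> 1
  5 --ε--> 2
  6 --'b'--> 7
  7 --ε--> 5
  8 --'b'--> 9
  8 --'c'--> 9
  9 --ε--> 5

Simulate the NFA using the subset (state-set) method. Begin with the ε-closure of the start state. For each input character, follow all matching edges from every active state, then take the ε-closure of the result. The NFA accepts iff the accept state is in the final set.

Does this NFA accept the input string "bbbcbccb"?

Answer: REJECT

Trace:
S₀ = ε-closure({0}) = {0,2}
'b' @ 1: {3,4,6,8}
'b' @ 2: {1,2,5,7,9}  [accepting]
'b' @ 3: {3,4,6,8}
'c' @ 4: {1,2,5,9}  [accepting]
'b' @ 5: {3,4,6,8}
'c' @ 6: {1,2,5,9}  [accepting]
'c' @ 7: {}  — state set empty
rest 'b' ignored (set empty)
after full input: {}  (accept=1 not in)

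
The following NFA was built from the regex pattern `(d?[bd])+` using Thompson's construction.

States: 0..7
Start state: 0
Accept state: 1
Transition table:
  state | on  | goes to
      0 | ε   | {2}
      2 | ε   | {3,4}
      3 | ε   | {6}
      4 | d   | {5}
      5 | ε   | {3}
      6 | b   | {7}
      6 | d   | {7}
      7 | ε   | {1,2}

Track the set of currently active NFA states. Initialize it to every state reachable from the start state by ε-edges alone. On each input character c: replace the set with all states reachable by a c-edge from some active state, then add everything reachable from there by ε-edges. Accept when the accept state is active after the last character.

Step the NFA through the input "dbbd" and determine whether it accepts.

S₀ = ε-closure({0}) = {0,2,3,4,6}
'd' @ 1: {1,2,3,4,5,6,7}  (accept∈set)
'b' @ 2: {1,2,3,4,6,7}  (accept∈set)
'b' @ 3: {1,2,3,4,6,7}  (accept∈set)
'd' @ 4: {1,2,3,4,5,6,7}  (accept∈set)
after full input: {1,2,3,4,5,6,7}  (accept=1 in)

Answer: ACCEPT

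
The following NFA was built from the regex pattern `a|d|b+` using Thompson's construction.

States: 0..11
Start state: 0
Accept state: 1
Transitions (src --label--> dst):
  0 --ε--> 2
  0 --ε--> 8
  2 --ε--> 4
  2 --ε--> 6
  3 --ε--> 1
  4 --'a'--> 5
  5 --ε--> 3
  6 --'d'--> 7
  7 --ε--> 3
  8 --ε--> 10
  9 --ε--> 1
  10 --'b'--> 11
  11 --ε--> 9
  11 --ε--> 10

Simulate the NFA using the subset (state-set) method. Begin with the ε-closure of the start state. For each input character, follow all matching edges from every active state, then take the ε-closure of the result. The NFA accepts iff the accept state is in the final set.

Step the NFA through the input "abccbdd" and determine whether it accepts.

Answer: REJECT

Trace:
S₀ = ε-closure({0}) = {0,2,4,6,8,10}
'a' @ 1: {1,3,5}  [accepting]
'b' @ 2: {}  — no active states
rest 'ccbdd' ignored (set empty)
end set {} — state 1 not in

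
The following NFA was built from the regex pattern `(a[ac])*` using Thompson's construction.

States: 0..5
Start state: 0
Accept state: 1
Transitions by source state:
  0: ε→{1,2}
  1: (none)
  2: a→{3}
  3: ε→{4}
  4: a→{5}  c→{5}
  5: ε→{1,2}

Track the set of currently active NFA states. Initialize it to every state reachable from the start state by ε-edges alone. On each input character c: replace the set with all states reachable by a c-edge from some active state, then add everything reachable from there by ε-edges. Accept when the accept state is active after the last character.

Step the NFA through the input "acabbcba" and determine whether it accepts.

Answer: REJECT

Steps:
S₀ = ε-closure({0}) = {0,1,2}
'a' @ 1: {3,4}
'c' @ 2: {1,2,5}  ✓accept
'a' @ 3: {3,4}
'b' @ 4: {}  — no active states
rest 'bcba' ignored (set empty)
after full input: {}  (accept=1 not in)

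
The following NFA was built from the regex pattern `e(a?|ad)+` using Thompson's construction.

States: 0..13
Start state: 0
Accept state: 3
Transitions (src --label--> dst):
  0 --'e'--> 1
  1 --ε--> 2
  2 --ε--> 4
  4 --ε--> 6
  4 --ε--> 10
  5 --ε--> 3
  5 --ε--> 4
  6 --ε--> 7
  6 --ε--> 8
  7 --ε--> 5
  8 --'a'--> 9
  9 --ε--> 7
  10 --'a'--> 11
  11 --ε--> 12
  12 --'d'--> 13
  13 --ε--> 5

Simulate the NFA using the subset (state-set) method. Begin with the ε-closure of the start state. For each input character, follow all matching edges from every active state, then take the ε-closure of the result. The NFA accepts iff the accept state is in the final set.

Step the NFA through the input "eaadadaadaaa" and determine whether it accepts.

initial (ε-close {0}): {0}
'e' @ 1: {1,2,3,4,5,6,7,8,10}  ✓accept
'a' @ 2: {3,4,5,6,7,8,9,10,11,12}  ✓accept
'a' @ 3: {3,4,5,6,7,8,9,10,11,12}  ✓accept
'd' @ 4: {3,4,5,6,7,8,10,13}  ✓accept
'a' @ 5: {3,4,5,6,7,8,9,10,11,12}  ✓accept
'd' @ 6: {3,4,5,6,7,8,10,13}  ✓accept
'a' @ 7: {3,4,5,6,7,8,9,10,11,12}  ✓accept
'a' @ 8: {3,4,5,6,7,8,9,10,11,12}  ✓accept
'd' @ 9: {3,4,5,6,7,8,10,13}  ✓accept
'a' @ 10: {3,4,5,6,7,8,9,10,11,12}  ✓accept
'a' @ 11: {3,4,5,6,7,8,9,10,11,12}  ✓accept
'a' @ 12: {3,4,5,6,7,8,9,10,11,12}  ✓accept
end set {3,4,5,6,7,8,9,10,11,12} — state 3 in

Answer: ACCEPT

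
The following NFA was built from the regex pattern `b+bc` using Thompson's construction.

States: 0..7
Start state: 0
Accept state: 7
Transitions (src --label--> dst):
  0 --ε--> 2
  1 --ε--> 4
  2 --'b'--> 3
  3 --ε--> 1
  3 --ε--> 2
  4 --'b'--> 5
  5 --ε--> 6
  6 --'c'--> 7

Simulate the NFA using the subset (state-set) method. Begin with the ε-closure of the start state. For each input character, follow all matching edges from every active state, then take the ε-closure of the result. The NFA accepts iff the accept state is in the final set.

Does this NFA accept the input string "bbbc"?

Answer: ACCEPT

Steps:
S₀ = ε-closure({0}) = {0,2}
'b' @ 1: {1,2,3,4}
'b' @ 2: {1,2,3,4,5,6}
'b' @ 3: {1,2,3,4,5,6}
'c' @ 4: {7}  [accepting]
final: {7}; accept 7 in set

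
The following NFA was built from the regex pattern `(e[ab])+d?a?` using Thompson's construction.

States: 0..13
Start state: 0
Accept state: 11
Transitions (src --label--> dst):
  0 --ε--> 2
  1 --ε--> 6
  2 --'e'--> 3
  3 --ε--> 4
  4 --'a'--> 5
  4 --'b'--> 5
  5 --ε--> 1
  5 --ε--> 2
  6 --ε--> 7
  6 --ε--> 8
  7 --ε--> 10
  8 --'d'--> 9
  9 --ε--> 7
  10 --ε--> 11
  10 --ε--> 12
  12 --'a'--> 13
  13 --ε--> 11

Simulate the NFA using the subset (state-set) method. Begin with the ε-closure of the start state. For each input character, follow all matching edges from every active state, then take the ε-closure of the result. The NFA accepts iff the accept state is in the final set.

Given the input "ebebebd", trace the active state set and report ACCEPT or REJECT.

Answer: ACCEPT

Steps:
start: ε-closure({0}) = {0,2}
'e' @ 1: {3,4}
'b' @ 2: {1,2,5,6,7,8,10,11,12}  (accept∈set)
'e' @ 3: {3,4}
'b' @ 4: {1,2,5,6,7,8,10,11,12}  (accept∈set)
'e' @ 5: {3,4}
'b' @ 6: {1,2,5,6,7,8,10,11,12}  (accept∈set)
'd' @ 7: {7,9,10,11,12}  (accept∈set)
final: {7,9,10,11,12}; accept 11 in set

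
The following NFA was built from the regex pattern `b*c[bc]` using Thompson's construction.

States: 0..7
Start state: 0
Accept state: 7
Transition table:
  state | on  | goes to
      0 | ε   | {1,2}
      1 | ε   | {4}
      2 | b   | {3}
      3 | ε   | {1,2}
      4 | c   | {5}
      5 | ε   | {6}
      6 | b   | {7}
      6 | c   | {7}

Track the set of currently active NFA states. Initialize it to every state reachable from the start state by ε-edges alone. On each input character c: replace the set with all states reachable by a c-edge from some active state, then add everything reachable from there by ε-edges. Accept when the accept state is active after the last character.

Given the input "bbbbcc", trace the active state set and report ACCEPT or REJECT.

initial (ε-close {0}): {0,1,2,4}
'b' @ 1: {1,2,3,4}
'b' @ 2: {1,2,3,4}
'b' @ 3: {1,2,3,4}
'b' @ 4: {1,2,3,4}
'c' @ 5: {5,6}
'c' @ 6: {7}  ✓accept
final: {7}; accept 7 in set

Answer: ACCEPT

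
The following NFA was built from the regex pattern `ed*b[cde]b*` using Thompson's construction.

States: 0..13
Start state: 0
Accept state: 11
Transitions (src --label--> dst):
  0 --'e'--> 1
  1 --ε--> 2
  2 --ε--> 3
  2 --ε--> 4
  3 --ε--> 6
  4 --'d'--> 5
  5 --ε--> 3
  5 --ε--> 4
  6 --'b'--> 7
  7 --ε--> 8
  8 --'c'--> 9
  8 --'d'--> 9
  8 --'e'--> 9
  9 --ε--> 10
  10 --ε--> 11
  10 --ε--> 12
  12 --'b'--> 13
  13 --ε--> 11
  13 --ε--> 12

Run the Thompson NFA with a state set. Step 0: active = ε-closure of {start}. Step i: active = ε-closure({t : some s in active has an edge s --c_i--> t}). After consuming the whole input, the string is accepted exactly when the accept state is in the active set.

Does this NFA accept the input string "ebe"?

S₀ = ε-closure({0}) = {0}
'e' @ 1: {1,2,3,4,6}
'b' @ 2: {7,8}
'e' @ 3: {9,10,11,12}  [accepting]
final: {9,10,11,12}; accept 11 in set

Answer: ACCEPT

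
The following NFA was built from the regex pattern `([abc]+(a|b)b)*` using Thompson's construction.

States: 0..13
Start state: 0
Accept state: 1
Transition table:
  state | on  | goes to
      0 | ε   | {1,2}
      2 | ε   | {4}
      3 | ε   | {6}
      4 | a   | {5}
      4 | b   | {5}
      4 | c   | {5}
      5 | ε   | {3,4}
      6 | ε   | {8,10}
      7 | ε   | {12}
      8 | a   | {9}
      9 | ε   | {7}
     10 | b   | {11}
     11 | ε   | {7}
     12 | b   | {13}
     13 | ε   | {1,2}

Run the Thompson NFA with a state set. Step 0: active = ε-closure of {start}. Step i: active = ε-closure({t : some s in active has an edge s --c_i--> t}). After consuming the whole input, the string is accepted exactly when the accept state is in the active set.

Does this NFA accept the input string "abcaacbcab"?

start: ε-closure({0}) = {0,1,2,4}
'a' @ 1: {3,4,5,6,8,10}
'b' @ 2: {3,4,5,6,7,8,10,11,12}
'c' @ 3: {3,4,5,6,8,10}
'a' @ 4: {3,4,5,6,7,8,9,10,12}
'a' @ 5: {3,4,5,6,7,8,9,10,12}
'c' @ 6: {3,4,5,6,8,10}
'b' @ 7: {3,4,5,6,7,8,10,11,12}
'c' @ 8: {3,4,5,6,8,10}
'a' @ 9: {3,4,5,6,7,8,9,10,12}
'b' @ 10: {1,2,3,4,5,6,7,8,10,11,12,13}  (accept∈set)
after full input: {1,2,3,4,5,6,7,8,10,11,12,13}  (accept=1 in)

Answer: ACCEPT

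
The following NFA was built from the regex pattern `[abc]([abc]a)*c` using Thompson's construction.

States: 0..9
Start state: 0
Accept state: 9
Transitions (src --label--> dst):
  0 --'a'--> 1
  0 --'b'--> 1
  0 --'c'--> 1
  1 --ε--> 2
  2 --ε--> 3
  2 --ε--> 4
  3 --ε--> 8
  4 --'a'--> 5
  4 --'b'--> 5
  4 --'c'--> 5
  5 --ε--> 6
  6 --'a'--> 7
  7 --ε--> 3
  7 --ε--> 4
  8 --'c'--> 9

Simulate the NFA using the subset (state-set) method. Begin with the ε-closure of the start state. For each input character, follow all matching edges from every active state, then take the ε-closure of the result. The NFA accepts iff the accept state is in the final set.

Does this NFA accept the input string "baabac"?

Answer: ACCEPT

Trace:
initial (ε-close {0}): {0}
'b' @ 1: {1,2,3,4,8}
'a' @ 2: {5,6}
'a' @ 3: {3,4,7,8}
'b' @ 4: {5,6}
'a' @ 5: {3,4,7,8}
'c' @ 6: {5,6,9}  (accept∈set)
end set {5,6,9} — state 9 in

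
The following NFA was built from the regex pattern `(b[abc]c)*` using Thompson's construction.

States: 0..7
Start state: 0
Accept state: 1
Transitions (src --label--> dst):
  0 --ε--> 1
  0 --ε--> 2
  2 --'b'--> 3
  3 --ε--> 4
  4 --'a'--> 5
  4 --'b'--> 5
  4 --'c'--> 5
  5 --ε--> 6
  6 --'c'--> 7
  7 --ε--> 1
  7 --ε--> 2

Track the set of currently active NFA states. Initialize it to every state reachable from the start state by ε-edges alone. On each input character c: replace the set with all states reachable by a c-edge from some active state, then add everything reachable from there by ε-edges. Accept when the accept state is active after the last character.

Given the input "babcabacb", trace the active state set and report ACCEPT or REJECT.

start: ε-closure({0}) = {0,1,2}
'b' @ 1: {3,4}
'a' @ 2: {5,6}
'b' @ 3: {}  — dead — no transitions
rest 'cabacb' ignored (set empty)
final: {}; accept 1 not in set

Answer: REJECT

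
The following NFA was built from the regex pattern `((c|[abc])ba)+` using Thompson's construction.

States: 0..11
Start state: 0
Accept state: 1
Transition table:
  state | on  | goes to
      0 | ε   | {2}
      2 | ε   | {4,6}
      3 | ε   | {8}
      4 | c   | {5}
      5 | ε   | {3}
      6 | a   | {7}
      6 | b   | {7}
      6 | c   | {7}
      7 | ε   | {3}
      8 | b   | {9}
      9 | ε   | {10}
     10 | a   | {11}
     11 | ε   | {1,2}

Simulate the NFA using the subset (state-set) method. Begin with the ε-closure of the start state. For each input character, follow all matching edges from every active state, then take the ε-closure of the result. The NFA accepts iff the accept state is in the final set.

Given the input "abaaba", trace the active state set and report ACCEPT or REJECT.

initial (ε-close {0}): {0,2,4,6}
'a' @ 1: {3,7,8}
'b' @ 2: {9,10}
'a' @ 3: {1,2,4,6,11}  ✓accept
'a' @ 4: {3,7,8}
'b' @ 5: {9,10}
'a' @ 6: {1,2,4,6,11}  ✓accept
final: {1,2,4,6,11}; accept 1 in set

Answer: ACCEPT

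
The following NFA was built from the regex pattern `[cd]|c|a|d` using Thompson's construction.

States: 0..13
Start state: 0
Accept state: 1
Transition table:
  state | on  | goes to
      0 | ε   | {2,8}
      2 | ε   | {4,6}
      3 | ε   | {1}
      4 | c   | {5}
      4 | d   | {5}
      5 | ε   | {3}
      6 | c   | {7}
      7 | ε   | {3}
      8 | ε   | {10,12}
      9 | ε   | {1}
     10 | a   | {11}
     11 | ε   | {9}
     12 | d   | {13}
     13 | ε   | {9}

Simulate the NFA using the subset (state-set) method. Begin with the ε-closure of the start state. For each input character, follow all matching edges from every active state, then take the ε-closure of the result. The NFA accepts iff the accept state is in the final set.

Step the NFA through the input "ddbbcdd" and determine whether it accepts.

Answer: REJECT

Trace:
S₀ = ε-closure({0}) = {0,2,4,6,8,10,12}
'd' @ 1: {1,3,5,9,13}  [accepting]
'd' @ 2: {}  — state set empty
rest 'bbcdd' ignored (set empty)
end set {} — state 1 not in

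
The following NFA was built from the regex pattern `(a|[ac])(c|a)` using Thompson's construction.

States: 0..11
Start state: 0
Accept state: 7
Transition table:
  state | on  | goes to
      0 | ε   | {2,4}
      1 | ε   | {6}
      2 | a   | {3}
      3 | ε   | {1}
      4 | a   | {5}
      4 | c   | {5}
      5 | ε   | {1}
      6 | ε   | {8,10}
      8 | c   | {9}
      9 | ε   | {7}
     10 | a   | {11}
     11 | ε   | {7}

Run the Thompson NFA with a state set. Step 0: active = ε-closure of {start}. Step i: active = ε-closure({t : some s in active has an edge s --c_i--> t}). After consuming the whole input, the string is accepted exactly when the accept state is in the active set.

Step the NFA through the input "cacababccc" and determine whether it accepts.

Answer: REJECT

Derivation:
initial (ε-close {0}): {0,2,4}
'c' @ 1: {1,5,6,8,10}
'a' @ 2: {7,11}  ✓accept
'c' @ 3: {}  — state set empty
rest 'ababccc' ignored (set empty)
end set {} — state 7 not in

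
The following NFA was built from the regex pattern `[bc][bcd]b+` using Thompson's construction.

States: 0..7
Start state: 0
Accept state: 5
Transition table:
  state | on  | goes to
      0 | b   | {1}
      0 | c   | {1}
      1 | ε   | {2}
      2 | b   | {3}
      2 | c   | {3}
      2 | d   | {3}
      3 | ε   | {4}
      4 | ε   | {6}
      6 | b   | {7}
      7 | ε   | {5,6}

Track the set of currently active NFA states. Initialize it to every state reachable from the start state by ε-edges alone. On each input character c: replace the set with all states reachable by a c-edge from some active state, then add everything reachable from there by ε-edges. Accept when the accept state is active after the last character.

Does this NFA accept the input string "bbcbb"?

Answer: REJECT

Trace:
initial (ε-close {0}): {0}
'b' @ 1: {1,2}
'b' @ 2: {3,4,6}
'c' @ 3: {}  — no active states
rest 'bb' ignored (set empty)
end set {} — state 5 not in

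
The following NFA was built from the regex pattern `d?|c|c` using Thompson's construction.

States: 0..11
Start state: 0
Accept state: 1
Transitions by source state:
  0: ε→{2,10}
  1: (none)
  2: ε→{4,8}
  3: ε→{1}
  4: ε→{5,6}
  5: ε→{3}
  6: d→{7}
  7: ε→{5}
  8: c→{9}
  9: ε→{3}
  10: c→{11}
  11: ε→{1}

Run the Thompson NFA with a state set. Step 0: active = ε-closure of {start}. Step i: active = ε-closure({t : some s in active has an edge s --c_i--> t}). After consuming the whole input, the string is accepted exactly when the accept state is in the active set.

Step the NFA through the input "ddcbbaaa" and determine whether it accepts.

S₀ = ε-closure({0}) = {0,1,2,3,4,5,6,8,10}
'd' @ 1: {1,3,5,7}  [accepting]
'd' @ 2: {}  — state set empty
rest 'cbbaaa' ignored (set empty)
end set {} — state 1 not in

Answer: REJECT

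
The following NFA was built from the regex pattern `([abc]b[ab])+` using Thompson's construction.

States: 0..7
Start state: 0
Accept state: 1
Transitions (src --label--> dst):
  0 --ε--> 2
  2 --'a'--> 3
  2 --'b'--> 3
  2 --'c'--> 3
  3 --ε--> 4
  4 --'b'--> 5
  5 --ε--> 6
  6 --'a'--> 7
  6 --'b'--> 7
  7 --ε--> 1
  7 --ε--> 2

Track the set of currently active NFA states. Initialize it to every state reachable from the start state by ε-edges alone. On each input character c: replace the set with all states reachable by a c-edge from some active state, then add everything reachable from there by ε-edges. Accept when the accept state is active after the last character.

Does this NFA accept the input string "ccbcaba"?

initial (ε-close {0}): {0,2}
'c' @ 1: {3,4}
'c' @ 2: {}  — dead — no transitions
rest 'bcaba' ignored (set empty)
final: {}; accept 1 not in set

Answer: REJECT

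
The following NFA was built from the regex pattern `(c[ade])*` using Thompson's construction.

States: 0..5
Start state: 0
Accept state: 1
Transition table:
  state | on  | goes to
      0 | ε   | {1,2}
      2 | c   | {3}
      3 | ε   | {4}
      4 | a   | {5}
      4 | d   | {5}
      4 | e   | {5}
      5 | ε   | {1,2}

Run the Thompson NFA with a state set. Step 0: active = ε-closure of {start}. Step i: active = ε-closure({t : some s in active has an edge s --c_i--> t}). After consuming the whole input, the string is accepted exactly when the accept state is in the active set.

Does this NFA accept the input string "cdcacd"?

start: ε-closure({0}) = {0,1,2}
'c' @ 1: {3,4}
'd' @ 2: {1,2,5}  [accepting]
'c' @ 3: {3,4}
'a' @ 4: {1,2,5}  [accepting]
'c' @ 5: {3,4}
'd' @ 6: {1,2,5}  [accepting]
end set {1,2,5} — state 1 in

Answer: ACCEPT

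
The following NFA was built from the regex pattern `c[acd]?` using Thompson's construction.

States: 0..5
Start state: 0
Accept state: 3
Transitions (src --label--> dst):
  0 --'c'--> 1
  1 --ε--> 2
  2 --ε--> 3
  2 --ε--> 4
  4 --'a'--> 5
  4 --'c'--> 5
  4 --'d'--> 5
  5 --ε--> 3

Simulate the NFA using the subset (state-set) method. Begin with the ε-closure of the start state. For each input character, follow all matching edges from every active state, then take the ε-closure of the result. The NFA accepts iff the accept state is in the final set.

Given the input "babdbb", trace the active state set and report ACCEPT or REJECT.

Answer: REJECT

Derivation:
initial (ε-close {0}): {0}
'b' @ 1: {}  — dead — no transitions
rest 'abdbb' ignored (set empty)
end set {} — state 3 not in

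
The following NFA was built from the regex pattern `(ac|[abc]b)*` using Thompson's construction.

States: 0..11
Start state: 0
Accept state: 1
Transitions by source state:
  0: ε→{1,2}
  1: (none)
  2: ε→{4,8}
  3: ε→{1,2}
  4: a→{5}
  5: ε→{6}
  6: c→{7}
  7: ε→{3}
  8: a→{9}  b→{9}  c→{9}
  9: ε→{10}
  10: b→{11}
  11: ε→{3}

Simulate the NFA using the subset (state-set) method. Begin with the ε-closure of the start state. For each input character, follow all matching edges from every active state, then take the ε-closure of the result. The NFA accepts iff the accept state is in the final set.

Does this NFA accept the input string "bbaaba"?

Answer: REJECT

Derivation:
start: ε-closure({0}) = {0,1,2,4,8}
'b' @ 1: {9,10}
'b' @ 2: {1,2,3,4,8,11}  [accepting]
'a' @ 3: {5,6,9,10}
'a' @ 4: {}  — state set empty
rest 'ba' ignored (set empty)
final: {}; accept 1 not in set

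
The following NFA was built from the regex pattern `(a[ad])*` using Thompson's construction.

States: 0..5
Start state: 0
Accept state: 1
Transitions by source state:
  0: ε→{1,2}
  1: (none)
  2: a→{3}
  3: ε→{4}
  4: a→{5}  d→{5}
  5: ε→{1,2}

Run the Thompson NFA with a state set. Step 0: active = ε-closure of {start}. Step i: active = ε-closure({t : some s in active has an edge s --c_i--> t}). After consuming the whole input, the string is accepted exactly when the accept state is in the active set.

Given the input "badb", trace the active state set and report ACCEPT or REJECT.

Answer: REJECT

Trace:
S₀ = ε-closure({0}) = {0,1,2}
'b' @ 1: {}  — dead — no transitions
rest 'adb' ignored (set empty)
after full input: {}  (accept=1 not in)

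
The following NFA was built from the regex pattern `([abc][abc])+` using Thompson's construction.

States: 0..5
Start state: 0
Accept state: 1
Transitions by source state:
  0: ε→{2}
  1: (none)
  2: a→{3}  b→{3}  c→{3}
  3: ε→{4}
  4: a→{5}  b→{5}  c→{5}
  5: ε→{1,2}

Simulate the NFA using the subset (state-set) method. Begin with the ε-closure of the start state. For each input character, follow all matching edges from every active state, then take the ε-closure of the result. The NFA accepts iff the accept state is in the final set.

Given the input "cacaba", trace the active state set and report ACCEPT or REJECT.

Answer: ACCEPT

Steps:
initial (ε-close {0}): {0,2}
'c' @ 1: {3,4}
'a' @ 2: {1,2,5}  [accepting]
'c' @ 3: {3,4}
'a' @ 4: {1,2,5}  [accepting]
'b' @ 5: {3,4}
'a' @ 6: {1,2,5}  [accepting]
final: {1,2,5}; accept 1 in set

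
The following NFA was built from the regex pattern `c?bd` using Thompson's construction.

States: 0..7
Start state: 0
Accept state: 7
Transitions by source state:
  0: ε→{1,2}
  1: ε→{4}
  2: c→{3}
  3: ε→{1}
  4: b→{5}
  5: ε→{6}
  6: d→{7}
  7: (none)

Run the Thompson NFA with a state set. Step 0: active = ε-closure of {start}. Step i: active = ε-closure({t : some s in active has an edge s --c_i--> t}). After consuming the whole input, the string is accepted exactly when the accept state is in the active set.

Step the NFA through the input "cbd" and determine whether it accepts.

Answer: ACCEPT

Steps:
initial (ε-close {0}): {0,1,2,4}
'c' @ 1: {1,3,4}
'b' @ 2: {5,6}
'd' @ 3: {7}  ✓accept
after full input: {7}  (accept=7 in)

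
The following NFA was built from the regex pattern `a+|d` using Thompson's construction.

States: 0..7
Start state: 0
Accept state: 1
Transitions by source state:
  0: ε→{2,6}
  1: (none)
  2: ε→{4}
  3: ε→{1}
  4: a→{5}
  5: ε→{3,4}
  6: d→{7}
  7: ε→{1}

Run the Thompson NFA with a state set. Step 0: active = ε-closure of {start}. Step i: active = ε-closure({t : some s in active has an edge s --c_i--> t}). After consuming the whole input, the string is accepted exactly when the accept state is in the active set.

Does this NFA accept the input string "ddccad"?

Answer: REJECT

Derivation:
start: ε-closure({0}) = {0,2,4,6}
'd' @ 1: {1,7}  (accept∈set)
'd' @ 2: {}  — dead — no transitions
rest 'ccad' ignored (set empty)
end set {} — state 1 not in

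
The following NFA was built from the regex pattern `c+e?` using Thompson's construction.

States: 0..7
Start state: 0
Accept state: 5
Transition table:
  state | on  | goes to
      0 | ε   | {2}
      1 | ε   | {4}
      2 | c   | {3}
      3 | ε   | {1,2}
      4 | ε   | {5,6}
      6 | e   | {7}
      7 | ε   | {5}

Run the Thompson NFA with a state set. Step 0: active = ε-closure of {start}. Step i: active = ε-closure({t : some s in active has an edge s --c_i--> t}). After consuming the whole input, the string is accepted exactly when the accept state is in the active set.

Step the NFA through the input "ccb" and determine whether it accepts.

Answer: REJECT

Steps:
initial (ε-close {0}): {0,2}
'c' @ 1: {1,2,3,4,5,6}  [accepting]
'c' @ 2: {1,2,3,4,5,6}  [accepting]
'b' @ 3: {}  — dead — no transitions
end set {} — state 5 not in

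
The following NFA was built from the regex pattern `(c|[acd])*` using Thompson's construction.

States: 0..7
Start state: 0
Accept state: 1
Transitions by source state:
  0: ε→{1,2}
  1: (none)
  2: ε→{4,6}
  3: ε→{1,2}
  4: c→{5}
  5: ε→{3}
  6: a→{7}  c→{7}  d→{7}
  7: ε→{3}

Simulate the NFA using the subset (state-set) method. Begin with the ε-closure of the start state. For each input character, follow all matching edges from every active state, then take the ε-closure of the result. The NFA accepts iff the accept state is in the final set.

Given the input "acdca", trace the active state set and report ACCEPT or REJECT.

Answer: ACCEPT

Derivation:
initial (ε-close {0}): {0,1,2,4,6}
'a' @ 1: {1,2,3,4,6,7}  [accepting]
'c' @ 2: {1,2,3,4,5,6,7}  [accepting]
'd' @ 3: {1,2,3,4,6,7}  [accepting]
'c' @ 4: {1,2,3,4,5,6,7}  [accepting]
'a' @ 5: {1,2,3,4,6,7}  [accepting]
after full input: {1,2,3,4,6,7}  (accept=1 in)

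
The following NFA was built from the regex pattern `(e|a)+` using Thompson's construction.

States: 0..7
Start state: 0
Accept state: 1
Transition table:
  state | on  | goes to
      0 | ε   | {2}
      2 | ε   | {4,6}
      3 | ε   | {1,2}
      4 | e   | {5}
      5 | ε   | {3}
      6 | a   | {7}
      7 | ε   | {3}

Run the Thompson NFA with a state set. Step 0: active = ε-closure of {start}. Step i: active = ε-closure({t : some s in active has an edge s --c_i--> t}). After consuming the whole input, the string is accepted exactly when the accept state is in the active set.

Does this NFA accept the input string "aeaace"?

S₀ = ε-closure({0}) = {0,2,4,6}
'a' @ 1: {1,2,3,4,6,7}  (accept∈set)
'e' @ 2: {1,2,3,4,5,6}  (accept∈set)
'a' @ 3: {1,2,3,4,6,7}  (accept∈set)
'a' @ 4: {1,2,3,4,6,7}  (accept∈set)
'c' @ 5: {}  — no active states
rest 'e' ignored (set empty)
after full input: {}  (accept=1 not in)

Answer: REJECT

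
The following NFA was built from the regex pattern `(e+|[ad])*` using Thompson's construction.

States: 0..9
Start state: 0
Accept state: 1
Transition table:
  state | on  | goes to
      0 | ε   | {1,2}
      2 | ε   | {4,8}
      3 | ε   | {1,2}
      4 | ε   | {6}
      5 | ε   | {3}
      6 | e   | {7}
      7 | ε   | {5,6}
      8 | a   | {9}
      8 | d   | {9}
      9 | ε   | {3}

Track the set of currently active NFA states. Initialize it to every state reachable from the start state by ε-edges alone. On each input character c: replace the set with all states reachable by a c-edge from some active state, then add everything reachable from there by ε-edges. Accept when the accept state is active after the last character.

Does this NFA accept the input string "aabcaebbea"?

S₀ = ε-closure({0}) = {0,1,2,4,6,8}
'a' @ 1: {1,2,3,4,6,8,9}  (accept∈set)
'a' @ 2: {1,2,3,4,6,8,9}  (accept∈set)
'b' @ 3: {}  — dead — no transitions
rest 'caebbea' ignored (set empty)
final: {}; accept 1 not in set

Answer: REJECT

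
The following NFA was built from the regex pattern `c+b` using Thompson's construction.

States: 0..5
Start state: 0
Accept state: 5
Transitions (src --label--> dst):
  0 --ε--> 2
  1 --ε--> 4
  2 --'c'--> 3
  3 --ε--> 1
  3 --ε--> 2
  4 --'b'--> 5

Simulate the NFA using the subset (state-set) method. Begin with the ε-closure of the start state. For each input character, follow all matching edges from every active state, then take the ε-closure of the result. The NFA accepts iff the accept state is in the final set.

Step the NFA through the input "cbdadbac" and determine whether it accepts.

start: ε-closure({0}) = {0,2}
'c' @ 1: {1,2,3,4}
'b' @ 2: {5}  ✓accept
'd' @ 3: {}  — dead — no transitions
rest 'adbac' ignored (set empty)
final: {}; accept 5 not in set

Answer: REJECT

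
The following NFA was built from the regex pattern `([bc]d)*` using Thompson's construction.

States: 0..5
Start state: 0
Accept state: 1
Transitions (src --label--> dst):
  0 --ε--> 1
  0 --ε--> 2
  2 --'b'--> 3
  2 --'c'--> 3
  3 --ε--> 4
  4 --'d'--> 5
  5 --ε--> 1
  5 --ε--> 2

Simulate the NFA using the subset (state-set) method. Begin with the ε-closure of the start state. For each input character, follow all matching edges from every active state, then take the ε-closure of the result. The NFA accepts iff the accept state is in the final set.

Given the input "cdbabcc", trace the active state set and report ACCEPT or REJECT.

Answer: REJECT

Trace:
S₀ = ε-closure({0}) = {0,1,2}
'c' @ 1: {3,4}
'd' @ 2: {1,2,5}  [accepting]
'b' @ 3: {3,4}
'a' @ 4: {}  — dead — no transitions
rest 'bcc' ignored (set empty)
after full input: {}  (accept=1 not in)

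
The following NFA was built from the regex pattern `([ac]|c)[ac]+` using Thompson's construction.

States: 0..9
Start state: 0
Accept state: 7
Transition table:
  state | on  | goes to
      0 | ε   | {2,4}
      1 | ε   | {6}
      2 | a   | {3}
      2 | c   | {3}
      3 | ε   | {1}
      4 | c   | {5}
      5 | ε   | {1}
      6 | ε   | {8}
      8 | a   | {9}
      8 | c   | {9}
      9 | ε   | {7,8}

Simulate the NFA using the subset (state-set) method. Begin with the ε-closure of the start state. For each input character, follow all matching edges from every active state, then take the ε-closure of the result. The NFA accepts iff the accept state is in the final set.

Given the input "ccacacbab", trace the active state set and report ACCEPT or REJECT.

Answer: REJECT

Trace:
S₀ = ε-closure({0}) = {0,2,4}
'c' @ 1: {1,3,5,6,8}
'c' @ 2: {7,8,9}  ✓accept
'a' @ 3: {7,8,9}  ✓accept
'c' @ 4: {7,8,9}  ✓accept
'a' @ 5: {7,8,9}  ✓accept
'c' @ 6: {7,8,9}  ✓accept
'b' @ 7: {}  — state set empty
rest 'ab' ignored (set empty)
end set {} — state 7 not in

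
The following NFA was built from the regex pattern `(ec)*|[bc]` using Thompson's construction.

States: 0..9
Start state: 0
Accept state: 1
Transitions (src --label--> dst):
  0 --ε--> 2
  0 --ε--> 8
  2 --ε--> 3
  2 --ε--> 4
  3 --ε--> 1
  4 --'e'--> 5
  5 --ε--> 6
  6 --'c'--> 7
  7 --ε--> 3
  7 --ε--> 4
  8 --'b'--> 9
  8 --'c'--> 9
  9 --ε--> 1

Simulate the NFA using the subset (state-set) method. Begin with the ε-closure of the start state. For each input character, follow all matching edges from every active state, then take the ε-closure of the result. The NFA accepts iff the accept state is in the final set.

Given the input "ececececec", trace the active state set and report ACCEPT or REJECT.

Answer: ACCEPT

Trace:
initial (ε-close {0}): {0,1,2,3,4,8}
'e' @ 1: {5,6}
'c' @ 2: {1,3,4,7}  [accepting]
'e' @ 3: {5,6}
'c' @ 4: {1,3,4,7}  [accepting]
'e' @ 5: {5,6}
'c' @ 6: {1,3,4,7}  [accepting]
'e' @ 7: {5,6}
'c' @ 8: {1,3,4,7}  [accepting]
'e' @ 9: {5,6}
'c' @ 10: {1,3,4,7}  [accepting]
after full input: {1,3,4,7}  (accept=1 in)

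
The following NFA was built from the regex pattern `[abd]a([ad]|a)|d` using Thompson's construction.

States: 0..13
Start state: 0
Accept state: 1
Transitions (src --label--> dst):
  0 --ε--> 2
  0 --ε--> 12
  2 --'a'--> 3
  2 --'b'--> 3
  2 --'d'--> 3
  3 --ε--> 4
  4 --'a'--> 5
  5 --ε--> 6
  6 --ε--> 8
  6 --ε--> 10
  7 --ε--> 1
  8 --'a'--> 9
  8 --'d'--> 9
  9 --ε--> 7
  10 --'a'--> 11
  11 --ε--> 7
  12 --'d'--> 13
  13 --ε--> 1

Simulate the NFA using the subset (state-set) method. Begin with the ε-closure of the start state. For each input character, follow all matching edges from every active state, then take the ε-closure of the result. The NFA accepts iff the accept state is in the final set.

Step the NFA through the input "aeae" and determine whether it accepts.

initial (ε-close {0}): {0,2,12}
'a' @ 1: {3,4}
'e' @ 2: {}  — state set empty
rest 'ae' ignored (set empty)
final: {}; accept 1 not in set

Answer: REJECT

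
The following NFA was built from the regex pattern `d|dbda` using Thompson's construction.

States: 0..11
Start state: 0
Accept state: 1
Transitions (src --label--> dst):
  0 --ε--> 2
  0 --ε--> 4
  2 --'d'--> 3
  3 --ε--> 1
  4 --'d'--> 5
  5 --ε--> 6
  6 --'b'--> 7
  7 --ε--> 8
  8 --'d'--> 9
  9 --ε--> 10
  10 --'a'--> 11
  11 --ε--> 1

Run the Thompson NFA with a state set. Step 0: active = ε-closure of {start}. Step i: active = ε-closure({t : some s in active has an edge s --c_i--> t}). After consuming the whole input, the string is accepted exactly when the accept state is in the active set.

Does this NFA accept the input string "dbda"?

Answer: ACCEPT

Trace:
initial (ε-close {0}): {0,2,4}
'd' @ 1: {1,3,5,6}  (accept∈set)
'b' @ 2: {7,8}
'd' @ 3: {9,10}
'a' @ 4: {1,11}  (accept∈set)
end set {1,11} — state 1 in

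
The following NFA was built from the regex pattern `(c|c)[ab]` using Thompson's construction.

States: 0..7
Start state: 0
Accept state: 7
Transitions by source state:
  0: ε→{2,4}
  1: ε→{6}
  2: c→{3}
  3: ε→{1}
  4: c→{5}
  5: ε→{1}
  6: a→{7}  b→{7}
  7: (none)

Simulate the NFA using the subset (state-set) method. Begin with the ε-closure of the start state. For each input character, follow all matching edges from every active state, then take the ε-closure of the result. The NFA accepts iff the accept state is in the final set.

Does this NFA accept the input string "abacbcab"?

initial (ε-close {0}): {0,2,4}
'a' @ 1: {}  — no active states
rest 'bacbcab' ignored (set empty)
end set {} — state 7 not in

Answer: REJECT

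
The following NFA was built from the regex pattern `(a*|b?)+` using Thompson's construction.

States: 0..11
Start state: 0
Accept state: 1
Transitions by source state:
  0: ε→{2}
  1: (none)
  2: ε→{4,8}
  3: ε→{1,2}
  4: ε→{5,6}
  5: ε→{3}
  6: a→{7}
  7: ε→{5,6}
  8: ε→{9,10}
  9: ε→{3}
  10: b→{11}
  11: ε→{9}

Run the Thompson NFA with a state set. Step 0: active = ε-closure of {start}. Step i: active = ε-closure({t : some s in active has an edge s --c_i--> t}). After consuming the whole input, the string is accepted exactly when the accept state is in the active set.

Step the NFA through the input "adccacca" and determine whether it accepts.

initial (ε-close {0}): {0,1,2,3,4,5,6,8,9,10}
'a' @ 1: {1,2,3,4,5,6,7,8,9,10}  (accept∈set)
'd' @ 2: {}  — dead — no transitions
rest 'ccacca' ignored (set empty)
final: {}; accept 1 not in set

Answer: REJECT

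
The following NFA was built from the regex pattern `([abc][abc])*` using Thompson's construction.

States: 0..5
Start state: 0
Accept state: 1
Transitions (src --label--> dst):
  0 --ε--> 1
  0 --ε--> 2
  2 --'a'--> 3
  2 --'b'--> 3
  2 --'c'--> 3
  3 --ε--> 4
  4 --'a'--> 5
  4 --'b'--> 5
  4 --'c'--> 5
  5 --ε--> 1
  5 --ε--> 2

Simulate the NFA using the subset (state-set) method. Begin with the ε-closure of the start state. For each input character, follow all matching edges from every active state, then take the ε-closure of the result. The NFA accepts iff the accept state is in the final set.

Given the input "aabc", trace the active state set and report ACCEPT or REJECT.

initial (ε-close {0}): {0,1,2}
'a' @ 1: {3,4}
'a' @ 2: {1,2,5}  (accept∈set)
'b' @ 3: {3,4}
'c' @ 4: {1,2,5}  (accept∈set)
final: {1,2,5}; accept 1 in set

Answer: ACCEPT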